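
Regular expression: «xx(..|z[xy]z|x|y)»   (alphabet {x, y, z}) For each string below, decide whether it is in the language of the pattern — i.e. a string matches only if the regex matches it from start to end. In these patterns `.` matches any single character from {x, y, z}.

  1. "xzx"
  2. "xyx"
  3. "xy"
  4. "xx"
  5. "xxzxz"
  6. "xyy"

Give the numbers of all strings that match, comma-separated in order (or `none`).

5

1. "xzx" → no match — must start with "xx"
2. "xyx" → no match — must start with "xx"
3. "xy" → no match — must start with "xx"
4. "xx" → no match
5. "xxzxz" → match
6. "xyy" → no match — must start with "xx"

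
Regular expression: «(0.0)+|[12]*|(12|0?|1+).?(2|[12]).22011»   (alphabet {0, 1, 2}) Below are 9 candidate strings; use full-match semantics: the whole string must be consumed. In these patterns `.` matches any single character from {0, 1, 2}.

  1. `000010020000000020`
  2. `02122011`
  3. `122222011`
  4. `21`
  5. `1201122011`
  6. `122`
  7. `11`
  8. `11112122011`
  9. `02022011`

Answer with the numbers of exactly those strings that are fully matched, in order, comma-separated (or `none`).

1, 2, 3, 4, 5, 6, 7, 8, 9

1 → match
2. `02122011` → match
3. `122222011` → match
4. `21` → match
5. `1201122011` → match
6. `122` → match
7. `11` → match
8. `11112122011` → match
9. `02022011` → match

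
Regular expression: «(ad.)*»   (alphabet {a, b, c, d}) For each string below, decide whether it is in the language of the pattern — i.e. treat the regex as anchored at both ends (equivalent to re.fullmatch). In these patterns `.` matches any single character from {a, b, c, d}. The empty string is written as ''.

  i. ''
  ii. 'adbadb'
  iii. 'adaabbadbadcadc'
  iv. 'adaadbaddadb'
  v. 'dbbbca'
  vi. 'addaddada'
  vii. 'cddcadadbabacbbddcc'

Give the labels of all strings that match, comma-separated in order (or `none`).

i → match
ii → match
iii → no match
iv → match
v → no match
vi → match
vii → no match

i, ii, iv, vi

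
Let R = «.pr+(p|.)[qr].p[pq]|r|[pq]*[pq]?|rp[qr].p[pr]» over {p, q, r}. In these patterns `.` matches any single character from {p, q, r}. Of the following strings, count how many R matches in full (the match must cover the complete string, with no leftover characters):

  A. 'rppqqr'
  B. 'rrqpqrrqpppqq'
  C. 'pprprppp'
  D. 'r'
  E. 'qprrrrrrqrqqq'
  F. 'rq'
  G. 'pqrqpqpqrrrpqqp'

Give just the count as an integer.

A → no match
B → no match
C → match
D → match
E → no match
F → no match
G → no match
Total matched: 2

2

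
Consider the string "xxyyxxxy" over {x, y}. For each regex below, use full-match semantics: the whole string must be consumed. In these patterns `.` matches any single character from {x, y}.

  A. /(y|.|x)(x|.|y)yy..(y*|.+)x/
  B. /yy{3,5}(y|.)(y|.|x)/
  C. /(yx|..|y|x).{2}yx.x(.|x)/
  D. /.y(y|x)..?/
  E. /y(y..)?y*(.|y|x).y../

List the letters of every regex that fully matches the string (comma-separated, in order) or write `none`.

C

A → no match — must end with "x"
B → no match — must start with "yy"
C → match
D → no match
E → no match — must start with "y"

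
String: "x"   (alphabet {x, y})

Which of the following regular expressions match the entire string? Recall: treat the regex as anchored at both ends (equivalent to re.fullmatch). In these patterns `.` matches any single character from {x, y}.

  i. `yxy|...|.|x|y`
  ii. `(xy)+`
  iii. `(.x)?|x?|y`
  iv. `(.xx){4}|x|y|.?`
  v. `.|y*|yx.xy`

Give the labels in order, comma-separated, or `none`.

i, iii, iv, v

i → match
ii → no match — must start with "xy"
iii → match
iv → match
v → match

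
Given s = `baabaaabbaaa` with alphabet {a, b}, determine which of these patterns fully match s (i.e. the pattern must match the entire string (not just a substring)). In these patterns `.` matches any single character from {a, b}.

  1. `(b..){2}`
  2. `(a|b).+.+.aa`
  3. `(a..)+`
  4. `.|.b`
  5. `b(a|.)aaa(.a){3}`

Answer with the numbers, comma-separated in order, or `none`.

2

1 → no match
2 → match
3 → no match — must start with `a`
4 → no match
5 → no match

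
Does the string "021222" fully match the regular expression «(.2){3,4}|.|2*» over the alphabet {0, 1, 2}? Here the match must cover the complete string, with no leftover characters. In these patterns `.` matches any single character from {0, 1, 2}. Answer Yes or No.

Yes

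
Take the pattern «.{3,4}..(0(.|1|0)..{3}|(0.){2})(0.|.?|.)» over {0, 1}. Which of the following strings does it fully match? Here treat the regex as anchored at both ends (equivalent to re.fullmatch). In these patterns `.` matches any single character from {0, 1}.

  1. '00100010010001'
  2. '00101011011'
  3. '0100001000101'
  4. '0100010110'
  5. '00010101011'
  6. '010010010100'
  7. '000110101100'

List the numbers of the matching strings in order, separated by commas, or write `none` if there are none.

1 → no match
2 → match
3 → match
4 → no match
5 → match
6 → match
7 → match

2, 3, 5, 6, 7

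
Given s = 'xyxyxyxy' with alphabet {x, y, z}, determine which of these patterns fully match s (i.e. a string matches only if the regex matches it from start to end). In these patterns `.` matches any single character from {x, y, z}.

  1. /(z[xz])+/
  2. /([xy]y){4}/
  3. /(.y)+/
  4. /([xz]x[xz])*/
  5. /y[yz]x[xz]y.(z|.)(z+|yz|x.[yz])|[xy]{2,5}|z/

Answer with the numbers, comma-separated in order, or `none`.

2, 3

1 → no match — must start with 'z'
2 → match
3 → match
4 → no match
5 → no match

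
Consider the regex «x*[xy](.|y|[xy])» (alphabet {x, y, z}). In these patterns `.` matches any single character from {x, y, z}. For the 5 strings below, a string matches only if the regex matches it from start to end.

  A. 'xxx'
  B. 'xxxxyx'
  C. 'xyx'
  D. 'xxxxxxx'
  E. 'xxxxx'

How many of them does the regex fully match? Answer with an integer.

A. 'xxx' → match
B. 'xxxxyx' → match
C. 'xyx' → match
D. 'xxxxxxx' → match
E. 'xxxxx' → match
Total matched: 5

5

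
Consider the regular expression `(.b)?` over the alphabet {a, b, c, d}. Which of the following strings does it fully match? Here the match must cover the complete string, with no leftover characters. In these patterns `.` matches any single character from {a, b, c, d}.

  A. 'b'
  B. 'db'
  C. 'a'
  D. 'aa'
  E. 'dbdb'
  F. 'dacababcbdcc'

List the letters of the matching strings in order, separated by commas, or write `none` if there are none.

B

A. 'b' → no match
B. 'db' → match
C. 'a' → no match
D. 'aa' → no match
E. 'dbdb' → no match
F. 'dacababcbdcc' → no match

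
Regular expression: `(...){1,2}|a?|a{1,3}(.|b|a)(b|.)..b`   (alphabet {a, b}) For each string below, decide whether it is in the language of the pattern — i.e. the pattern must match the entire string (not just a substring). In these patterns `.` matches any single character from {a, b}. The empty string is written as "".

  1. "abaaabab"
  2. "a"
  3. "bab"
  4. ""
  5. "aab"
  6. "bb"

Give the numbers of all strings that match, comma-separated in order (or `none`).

2, 3, 4, 5

1 → no match
2 → match
3 → match
4 → match
5 → match
6 → no match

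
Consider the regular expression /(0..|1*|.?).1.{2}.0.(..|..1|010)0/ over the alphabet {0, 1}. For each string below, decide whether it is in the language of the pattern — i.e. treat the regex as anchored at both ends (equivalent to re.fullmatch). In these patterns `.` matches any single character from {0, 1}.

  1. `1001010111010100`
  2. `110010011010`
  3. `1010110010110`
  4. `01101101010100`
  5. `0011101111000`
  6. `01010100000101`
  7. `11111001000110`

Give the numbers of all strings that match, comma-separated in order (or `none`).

4, 7

1 → no match
2. `110010011010` → no match
3 → no match
4 → match
5 → no match
6 → no match — must end with `0`
7 → match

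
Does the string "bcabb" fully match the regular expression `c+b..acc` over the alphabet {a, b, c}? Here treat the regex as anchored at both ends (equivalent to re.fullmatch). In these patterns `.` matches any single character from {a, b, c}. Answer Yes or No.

Every match must start with "c", but "bcabb" does not.

No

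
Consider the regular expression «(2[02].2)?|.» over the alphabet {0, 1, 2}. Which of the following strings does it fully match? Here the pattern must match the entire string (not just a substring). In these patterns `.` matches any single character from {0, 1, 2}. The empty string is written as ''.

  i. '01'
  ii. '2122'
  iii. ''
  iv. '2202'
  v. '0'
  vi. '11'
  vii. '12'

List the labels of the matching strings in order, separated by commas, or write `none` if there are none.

i → no match
ii → no match
iii → match
iv → match
v → match
vi → no match
vii → no match

iii, iv, v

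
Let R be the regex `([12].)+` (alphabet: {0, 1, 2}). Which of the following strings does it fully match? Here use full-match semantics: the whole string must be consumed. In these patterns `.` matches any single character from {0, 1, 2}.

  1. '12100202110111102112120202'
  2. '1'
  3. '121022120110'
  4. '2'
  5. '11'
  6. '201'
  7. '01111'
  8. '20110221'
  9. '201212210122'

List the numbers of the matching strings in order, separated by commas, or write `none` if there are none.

1 → no match
2 → no match
3 → no match
4 → no match
5 → match
6 → no match
7 → no match
8 → no match
9 → no match

5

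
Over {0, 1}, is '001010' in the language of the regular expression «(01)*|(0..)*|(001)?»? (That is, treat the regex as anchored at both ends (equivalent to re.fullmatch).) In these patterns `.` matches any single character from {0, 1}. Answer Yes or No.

Yes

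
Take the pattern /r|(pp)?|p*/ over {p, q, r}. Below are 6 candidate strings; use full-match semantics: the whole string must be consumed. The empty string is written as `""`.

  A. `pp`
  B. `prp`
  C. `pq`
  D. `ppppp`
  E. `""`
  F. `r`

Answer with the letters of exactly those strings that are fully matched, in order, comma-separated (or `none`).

A → match
B → no match
C → no match
D → match
E → match
F → match

A, D, E, F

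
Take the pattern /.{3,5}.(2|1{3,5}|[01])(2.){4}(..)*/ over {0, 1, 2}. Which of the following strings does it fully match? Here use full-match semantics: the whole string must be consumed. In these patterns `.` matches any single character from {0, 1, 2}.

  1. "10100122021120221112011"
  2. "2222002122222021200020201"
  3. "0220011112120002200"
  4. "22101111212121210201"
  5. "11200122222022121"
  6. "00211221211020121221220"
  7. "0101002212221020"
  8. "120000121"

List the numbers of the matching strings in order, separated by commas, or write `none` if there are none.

1 → no match
2 → no match
3 → no match
4 → match
5 → no match
6 → no match
7 → no match
8 → no match

4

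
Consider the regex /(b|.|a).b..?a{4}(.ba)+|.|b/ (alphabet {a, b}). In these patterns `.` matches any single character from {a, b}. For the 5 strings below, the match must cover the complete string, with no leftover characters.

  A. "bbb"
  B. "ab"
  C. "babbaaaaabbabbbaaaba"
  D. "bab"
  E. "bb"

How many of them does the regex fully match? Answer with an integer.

A → no match
B → no match
C → no match
D → no match
E → no match
Total matched: 0

0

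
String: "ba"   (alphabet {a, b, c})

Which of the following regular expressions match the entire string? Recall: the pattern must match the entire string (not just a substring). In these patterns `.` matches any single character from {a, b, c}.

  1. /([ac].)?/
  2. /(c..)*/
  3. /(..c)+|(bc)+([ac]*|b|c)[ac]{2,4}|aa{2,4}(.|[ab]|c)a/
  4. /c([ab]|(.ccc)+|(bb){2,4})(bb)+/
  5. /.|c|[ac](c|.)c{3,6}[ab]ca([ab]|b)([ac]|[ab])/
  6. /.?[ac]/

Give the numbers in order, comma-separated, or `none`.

1 → no match
2 → no match
3 → no match
4 → no match — must start with "c"
5 → no match
6 → match

6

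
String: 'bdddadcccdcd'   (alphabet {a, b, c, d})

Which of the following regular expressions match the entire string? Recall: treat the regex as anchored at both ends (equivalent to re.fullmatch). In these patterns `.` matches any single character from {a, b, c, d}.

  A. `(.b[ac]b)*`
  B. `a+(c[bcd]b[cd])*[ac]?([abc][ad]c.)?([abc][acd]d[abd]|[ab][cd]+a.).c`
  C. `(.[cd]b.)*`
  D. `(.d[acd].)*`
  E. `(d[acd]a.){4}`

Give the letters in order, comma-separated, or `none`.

A → no match
B → no match — must start with 'a'
C → no match
D → match
E → no match — must start with 'd'

D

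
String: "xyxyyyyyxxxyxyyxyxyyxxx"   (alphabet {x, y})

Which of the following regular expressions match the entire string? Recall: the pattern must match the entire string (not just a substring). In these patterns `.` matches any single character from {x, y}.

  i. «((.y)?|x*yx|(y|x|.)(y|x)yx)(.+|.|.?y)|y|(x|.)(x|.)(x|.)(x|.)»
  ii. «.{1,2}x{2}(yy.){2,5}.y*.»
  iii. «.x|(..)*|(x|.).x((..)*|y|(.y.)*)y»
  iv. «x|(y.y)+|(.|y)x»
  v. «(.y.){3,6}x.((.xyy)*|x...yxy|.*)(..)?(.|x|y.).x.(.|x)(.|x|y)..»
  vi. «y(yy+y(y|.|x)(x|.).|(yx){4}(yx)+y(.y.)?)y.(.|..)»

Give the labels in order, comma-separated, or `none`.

i → match
ii → no match
iii → no match
iv → no match
v → match
vi → no match — must start with "y"

i, v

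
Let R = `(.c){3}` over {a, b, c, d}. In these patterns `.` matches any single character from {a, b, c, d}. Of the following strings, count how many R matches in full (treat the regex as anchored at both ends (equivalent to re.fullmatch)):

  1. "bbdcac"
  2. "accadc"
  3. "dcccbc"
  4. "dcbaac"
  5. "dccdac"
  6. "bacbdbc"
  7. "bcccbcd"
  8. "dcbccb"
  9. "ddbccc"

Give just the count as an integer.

1

1 → no match
2 → no match
3 → match
4 → no match
5 → no match
6 → no match
7 → no match — must end with "c"
8 → no match — must end with "c"
9 → no match
Total matched: 1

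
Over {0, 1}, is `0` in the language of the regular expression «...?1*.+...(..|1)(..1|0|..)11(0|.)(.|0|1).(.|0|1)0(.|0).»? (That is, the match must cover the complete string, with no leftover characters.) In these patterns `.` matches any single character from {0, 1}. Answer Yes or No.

No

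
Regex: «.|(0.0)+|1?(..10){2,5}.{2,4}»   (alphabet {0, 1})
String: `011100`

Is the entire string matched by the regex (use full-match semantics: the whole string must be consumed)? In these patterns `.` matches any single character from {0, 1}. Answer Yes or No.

No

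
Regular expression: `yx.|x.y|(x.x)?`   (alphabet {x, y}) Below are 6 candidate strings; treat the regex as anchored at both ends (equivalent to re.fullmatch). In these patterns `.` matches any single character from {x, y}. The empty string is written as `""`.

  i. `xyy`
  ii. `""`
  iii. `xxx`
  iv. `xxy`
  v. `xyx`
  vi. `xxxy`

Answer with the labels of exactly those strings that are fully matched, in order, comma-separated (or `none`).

i, ii, iii, iv, v

i. `xyy` → match
ii. `""` → match
iii. `xxx` → match
iv. `xxy` → match
v. `xyx` → match
vi. `xxxy` → no match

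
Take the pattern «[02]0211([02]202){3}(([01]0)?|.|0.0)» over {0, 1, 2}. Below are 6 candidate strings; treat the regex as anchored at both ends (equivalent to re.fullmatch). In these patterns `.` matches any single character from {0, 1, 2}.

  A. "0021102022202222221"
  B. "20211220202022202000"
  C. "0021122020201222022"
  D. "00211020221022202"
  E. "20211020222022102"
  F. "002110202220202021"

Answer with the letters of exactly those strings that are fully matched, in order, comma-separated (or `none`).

B, F

A → no match
B → match
C → no match
D → no match
E → no match
F → match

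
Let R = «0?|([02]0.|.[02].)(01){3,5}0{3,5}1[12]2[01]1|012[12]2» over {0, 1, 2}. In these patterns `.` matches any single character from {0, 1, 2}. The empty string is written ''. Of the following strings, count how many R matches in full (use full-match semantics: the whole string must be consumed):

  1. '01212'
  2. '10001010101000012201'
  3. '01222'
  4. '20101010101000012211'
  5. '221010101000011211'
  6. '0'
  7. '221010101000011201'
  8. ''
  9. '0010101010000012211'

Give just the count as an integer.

9

1. '01212' → match
2 → match
3. '01222' → match
4 → match
5 → match
6. '0' → match
7 → match
8. '' → match
9 → match
Total matched: 9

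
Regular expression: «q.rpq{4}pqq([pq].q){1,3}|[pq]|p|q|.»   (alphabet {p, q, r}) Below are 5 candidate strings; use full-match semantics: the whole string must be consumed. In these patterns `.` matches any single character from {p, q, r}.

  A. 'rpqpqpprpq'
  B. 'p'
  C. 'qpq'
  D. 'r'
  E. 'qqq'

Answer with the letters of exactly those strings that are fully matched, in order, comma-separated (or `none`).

A → no match
B → match
C → no match
D → match
E → no match

B, D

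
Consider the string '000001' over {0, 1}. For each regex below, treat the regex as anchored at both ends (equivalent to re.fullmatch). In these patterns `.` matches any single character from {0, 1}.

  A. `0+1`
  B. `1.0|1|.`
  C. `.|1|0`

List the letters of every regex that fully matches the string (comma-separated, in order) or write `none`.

A

A → match
B → no match
C → no match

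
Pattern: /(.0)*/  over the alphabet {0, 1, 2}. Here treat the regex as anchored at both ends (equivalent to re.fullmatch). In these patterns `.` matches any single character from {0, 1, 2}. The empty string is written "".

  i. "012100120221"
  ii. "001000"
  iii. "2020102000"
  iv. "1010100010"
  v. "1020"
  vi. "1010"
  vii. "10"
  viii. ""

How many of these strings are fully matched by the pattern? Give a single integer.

i → no match
ii → match
iii → match
iv → match
v → match
vi → match
vii → match
viii → match
Total matched: 7

7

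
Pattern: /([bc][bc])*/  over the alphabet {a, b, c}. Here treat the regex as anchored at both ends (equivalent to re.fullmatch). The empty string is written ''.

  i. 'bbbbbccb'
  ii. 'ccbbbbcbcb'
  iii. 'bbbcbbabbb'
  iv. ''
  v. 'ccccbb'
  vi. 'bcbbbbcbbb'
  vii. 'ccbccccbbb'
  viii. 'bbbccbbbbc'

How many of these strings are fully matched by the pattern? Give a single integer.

i → match
ii → match
iii → no match
iv → match
v → match
vi → match
vii → match
viii → match
Total matched: 7

7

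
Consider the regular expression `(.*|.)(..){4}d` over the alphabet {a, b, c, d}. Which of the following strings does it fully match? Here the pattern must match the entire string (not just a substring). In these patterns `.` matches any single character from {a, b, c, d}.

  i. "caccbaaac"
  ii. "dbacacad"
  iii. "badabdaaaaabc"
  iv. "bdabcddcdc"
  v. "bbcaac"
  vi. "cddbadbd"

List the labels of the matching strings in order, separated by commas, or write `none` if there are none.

i. "caccbaaac" → no match — must end with "d"
ii. "dbacacad" → no match
iii → no match — must end with "d"
iv. "bdabcddcdc" → no match — must end with "d"
v. "bbcaac" → no match — must end with "d"
vi. "cddbadbd" → no match

none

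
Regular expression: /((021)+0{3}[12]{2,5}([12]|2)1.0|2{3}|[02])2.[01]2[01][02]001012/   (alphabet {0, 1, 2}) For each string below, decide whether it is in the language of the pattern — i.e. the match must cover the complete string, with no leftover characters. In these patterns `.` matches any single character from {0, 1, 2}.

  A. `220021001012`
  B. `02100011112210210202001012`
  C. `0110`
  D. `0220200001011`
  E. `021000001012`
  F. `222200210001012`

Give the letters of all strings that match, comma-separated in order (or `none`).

F

A → no match
B → no match
C → no match — must end with `001012`
D → no match — must end with `001012`
E → no match
F → match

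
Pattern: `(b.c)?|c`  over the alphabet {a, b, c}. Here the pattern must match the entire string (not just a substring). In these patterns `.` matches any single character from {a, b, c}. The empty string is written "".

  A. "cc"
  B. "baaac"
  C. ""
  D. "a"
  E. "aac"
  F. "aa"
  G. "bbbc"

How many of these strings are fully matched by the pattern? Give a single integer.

A → no match
B → no match
C → match
D → no match
E → no match
F → no match
G → no match
Total matched: 1

1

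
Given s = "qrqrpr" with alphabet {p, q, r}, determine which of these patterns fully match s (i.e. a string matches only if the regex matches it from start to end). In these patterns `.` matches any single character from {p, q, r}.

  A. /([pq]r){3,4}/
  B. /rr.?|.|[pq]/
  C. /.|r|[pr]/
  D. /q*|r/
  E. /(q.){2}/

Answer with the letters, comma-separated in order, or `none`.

A → match
B → no match
C → no match
D → no match
E → no match

A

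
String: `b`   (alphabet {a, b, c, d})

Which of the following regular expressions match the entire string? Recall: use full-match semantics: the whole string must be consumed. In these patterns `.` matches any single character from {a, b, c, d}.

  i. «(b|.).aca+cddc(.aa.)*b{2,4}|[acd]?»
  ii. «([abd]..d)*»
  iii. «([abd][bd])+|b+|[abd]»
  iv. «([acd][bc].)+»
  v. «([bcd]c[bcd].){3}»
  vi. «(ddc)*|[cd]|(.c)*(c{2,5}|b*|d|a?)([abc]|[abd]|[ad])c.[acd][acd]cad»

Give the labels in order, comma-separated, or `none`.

i → no match
ii → no match
iii → match
iv → no match
v → no match
vi → no match

iii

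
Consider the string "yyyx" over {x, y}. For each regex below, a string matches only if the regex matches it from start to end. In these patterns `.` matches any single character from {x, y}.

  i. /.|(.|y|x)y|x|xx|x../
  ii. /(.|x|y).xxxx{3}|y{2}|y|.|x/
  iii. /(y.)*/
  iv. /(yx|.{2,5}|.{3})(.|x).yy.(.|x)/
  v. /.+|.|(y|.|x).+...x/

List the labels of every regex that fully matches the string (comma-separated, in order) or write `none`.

iii, v

i → no match
ii → no match
iii → match
iv → no match
v → match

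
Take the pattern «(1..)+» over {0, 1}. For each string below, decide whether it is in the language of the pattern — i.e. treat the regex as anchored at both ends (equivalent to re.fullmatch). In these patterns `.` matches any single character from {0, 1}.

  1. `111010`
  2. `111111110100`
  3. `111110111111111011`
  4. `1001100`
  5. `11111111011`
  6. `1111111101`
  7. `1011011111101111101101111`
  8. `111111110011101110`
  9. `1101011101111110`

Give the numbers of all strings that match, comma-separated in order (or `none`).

2

1 → no match
2 → match
3 → no match
4 → no match
5 → no match
6 → no match
7 → no match
8 → no match
9 → no match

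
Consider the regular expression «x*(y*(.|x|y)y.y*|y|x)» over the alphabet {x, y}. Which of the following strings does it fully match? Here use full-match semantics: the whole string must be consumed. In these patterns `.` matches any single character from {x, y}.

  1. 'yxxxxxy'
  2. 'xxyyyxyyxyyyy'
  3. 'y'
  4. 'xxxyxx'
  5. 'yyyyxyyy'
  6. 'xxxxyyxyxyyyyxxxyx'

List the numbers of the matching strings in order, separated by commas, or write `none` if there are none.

1 → no match
2 → no match
3 → match
4 → no match
5 → match
6 → no match

3, 5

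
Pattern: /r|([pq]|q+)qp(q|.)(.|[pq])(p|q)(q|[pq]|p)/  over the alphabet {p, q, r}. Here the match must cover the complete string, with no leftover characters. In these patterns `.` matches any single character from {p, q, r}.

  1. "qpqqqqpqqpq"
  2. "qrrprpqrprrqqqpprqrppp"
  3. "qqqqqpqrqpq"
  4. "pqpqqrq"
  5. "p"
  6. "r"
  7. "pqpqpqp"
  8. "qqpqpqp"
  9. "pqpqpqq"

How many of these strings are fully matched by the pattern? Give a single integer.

4

1. "qpqqqqpqqpq" → no match
2 → no match
3. "qqqqqpqrqpq" → no match
4. "pqpqqrq" → no match
5. "p" → no match
6. "r" → match
7. "pqpqpqp" → match
8. "qqpqpqp" → match
9. "pqpqpqq" → match
Total matched: 4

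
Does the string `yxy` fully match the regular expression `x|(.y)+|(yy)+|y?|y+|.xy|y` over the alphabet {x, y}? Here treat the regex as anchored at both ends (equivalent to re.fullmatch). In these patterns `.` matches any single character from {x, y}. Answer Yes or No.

Yes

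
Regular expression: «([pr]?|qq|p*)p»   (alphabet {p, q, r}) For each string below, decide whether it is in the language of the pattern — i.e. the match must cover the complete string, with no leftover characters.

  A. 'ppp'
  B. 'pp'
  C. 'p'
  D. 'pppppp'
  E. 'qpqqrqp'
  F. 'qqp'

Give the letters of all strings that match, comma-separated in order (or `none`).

A, B, C, D, F

A → match
B → match
C → match
D → match
E → no match
F → match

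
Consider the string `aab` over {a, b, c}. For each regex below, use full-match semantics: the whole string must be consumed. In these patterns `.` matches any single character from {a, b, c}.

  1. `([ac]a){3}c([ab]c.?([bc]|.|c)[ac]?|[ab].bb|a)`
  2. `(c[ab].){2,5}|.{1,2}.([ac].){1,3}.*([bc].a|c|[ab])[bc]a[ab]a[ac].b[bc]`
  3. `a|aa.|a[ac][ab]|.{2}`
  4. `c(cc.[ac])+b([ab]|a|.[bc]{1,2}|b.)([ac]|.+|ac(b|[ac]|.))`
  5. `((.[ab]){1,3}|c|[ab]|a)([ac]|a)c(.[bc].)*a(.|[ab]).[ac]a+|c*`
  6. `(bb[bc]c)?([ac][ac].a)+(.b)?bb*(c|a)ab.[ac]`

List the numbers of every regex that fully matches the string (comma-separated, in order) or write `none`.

1 → no match
2 → no match
3 → match
4 → no match — must start with `ccc`
5 → no match
6 → no match

3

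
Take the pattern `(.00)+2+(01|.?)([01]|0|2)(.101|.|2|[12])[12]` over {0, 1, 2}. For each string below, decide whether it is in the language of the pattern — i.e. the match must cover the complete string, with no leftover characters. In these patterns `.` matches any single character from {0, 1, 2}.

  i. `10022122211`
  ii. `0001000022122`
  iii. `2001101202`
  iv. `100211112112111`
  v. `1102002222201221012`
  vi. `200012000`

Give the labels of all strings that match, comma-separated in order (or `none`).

none

i → no match
ii → no match
iii → no match
iv → no match
v → no match
vi → no match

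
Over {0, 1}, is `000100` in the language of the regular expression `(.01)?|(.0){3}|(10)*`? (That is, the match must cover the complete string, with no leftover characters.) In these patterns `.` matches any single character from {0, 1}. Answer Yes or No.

No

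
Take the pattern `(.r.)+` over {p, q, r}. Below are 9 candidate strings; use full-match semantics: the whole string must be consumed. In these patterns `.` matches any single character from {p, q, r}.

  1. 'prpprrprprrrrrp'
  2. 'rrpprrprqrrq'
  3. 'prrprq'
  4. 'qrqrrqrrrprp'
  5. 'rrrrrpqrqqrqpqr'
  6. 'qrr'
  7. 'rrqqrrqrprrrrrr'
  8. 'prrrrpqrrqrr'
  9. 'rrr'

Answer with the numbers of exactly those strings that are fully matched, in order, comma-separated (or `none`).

1, 2, 3, 4, 6, 7, 8, 9

1 → match
2 → match
3 → match
4 → match
5 → no match
6 → match
7 → match
8 → match
9 → match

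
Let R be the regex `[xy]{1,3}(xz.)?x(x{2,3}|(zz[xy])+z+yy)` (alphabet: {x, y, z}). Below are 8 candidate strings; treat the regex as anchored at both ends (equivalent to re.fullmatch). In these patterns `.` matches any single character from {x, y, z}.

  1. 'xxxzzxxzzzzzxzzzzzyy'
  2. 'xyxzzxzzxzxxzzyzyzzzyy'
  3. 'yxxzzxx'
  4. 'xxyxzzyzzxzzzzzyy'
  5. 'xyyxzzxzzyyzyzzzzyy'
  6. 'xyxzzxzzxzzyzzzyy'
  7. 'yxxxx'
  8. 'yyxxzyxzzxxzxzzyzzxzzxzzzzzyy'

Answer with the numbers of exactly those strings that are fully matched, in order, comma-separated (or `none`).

4, 6, 7

1 → no match
2 → no match
3 → no match
4 → match
5 → no match
6 → match
7 → match
8 → no match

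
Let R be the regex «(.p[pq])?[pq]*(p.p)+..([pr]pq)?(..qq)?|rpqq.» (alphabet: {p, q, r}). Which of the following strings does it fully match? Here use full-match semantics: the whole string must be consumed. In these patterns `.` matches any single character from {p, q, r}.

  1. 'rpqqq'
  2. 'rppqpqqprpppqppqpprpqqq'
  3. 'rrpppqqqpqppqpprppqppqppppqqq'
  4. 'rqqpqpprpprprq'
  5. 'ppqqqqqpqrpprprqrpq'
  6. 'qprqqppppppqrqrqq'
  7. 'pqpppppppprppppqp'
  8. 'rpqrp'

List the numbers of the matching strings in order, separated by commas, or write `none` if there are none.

1 → match
2 → no match
3 → no match
4 → no match
5 → no match
6 → no match
7 → match
8 → no match

1, 7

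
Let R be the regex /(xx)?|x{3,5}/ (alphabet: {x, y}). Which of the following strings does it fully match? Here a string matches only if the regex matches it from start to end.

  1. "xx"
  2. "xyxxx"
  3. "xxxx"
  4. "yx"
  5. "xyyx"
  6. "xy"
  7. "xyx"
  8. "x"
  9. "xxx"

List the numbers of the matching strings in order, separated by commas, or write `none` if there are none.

1. "xx" → match
2. "xyxxx" → no match
3. "xxxx" → match
4. "yx" → no match
5. "xyyx" → no match
6. "xy" → no match
7. "xyx" → no match
8. "x" → no match
9. "xxx" → match

1, 3, 9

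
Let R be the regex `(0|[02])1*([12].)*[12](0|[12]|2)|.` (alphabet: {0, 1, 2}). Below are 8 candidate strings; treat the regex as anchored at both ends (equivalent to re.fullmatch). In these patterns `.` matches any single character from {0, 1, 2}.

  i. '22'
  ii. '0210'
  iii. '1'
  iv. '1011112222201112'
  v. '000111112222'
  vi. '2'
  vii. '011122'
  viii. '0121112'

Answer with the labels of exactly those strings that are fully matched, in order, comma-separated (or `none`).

i → no match
ii → no match
iii → match
iv → no match
v → no match
vi → match
vii → match
viii → match

iii, vi, vii, viii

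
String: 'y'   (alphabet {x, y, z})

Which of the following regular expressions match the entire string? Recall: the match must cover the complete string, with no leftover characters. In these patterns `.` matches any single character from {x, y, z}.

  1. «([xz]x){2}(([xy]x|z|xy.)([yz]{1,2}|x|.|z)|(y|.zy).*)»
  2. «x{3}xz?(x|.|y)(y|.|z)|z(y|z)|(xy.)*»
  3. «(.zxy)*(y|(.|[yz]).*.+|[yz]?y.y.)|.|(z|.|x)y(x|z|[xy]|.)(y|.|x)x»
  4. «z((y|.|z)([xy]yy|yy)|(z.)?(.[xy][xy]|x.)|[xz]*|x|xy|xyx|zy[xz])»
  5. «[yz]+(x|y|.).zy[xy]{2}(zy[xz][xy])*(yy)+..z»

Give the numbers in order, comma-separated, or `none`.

3

1 → no match
2 → no match
3 → match
4 → no match — must start with 'z'
5 → no match — must end with 'z'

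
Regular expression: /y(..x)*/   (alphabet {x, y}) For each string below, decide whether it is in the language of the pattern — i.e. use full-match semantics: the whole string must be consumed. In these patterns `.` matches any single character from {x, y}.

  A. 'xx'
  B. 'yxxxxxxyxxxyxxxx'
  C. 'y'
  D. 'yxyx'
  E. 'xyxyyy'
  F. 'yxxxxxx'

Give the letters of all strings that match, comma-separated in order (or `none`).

B, C, D, F

A. 'xx' → no match — must start with 'y'
B → match
C. 'y' → match
D. 'yxyx' → match
E. 'xyxyyy' → no match — must start with 'y'
F. 'yxxxxxx' → match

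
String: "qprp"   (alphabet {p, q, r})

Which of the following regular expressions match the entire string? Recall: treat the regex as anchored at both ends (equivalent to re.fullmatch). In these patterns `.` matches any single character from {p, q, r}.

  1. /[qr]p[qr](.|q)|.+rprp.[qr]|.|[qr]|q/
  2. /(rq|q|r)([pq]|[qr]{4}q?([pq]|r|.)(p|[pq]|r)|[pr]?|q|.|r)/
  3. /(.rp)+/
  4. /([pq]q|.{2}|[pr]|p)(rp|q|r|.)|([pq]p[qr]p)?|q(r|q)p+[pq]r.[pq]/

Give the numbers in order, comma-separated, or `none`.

1, 4

1 → match
2 → no match
3 → no match
4 → match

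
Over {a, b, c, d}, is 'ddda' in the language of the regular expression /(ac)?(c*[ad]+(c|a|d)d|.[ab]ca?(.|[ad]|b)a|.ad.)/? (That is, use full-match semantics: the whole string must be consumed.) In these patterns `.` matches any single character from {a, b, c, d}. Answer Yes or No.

No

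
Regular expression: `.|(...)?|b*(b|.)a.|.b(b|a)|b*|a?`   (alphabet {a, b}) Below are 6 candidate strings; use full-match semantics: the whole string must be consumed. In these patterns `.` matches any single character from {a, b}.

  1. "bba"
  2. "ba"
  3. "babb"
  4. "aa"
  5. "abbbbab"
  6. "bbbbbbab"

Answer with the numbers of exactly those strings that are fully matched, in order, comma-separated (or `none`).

1, 6

1 → match
2 → no match
3 → no match
4 → no match
5 → no match
6 → match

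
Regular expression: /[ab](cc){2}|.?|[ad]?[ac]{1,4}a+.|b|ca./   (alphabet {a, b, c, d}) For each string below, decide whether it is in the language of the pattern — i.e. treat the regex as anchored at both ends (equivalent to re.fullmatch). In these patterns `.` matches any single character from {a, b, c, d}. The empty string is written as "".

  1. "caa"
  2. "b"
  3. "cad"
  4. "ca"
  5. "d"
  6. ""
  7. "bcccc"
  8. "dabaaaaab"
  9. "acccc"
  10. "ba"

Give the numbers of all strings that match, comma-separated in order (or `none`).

1. "caa" → match
2. "b" → match
3. "cad" → match
4. "ca" → no match
5. "d" → match
6. "" → match
7. "bcccc" → match
8. "dabaaaaab" → no match
9. "acccc" → match
10. "ba" → no match

1, 2, 3, 5, 6, 7, 9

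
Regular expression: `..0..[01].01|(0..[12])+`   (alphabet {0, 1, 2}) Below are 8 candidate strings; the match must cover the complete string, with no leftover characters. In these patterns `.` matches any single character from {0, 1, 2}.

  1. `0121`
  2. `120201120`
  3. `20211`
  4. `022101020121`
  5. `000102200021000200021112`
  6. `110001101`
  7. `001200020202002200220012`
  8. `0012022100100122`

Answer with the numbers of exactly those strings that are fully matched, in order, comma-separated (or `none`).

1. `0121` → match
2. `120201120` → no match
3. `20211` → no match
4. `022101020121` → match
5 → no match
6. `110001101` → match
7 → match
8 → no match

1, 4, 6, 7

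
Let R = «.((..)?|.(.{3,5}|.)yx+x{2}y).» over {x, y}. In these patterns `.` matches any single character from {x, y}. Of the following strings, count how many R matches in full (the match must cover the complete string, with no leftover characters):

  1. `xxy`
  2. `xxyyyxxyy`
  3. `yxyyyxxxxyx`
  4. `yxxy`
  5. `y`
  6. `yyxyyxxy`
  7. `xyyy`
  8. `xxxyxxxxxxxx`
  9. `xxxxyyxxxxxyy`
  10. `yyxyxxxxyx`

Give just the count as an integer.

4

1 → no match
2 → no match
3 → no match
4 → match
5 → no match
6 → no match
7 → match
8 → no match
9 → match
10 → match
Total matched: 4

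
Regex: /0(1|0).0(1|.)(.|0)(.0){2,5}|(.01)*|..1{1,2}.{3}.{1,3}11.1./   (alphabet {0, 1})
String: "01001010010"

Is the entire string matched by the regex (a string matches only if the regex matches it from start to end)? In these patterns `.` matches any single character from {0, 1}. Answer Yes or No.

No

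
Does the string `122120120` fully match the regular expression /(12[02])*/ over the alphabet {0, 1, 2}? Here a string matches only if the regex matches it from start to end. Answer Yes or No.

Yes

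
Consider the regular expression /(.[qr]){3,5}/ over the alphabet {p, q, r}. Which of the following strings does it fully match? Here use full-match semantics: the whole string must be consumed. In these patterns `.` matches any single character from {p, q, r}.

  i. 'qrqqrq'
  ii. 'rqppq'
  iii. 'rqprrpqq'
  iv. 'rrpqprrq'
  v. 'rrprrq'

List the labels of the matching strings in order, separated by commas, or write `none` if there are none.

i → match
ii → no match
iii → no match
iv → match
v → match

i, iv, v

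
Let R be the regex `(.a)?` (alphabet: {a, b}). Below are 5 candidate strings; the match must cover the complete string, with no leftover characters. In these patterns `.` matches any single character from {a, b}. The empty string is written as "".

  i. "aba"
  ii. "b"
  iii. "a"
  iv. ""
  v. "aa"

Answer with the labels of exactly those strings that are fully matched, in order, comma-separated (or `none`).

iv, v

i → no match
ii → no match
iii → no match
iv → match
v → match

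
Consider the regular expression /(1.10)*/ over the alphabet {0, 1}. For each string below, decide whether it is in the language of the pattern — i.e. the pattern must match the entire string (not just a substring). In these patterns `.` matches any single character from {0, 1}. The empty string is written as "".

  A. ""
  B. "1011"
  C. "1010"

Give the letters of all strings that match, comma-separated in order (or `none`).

A. "" → match
B. "1011" → no match
C. "1010" → match

A, C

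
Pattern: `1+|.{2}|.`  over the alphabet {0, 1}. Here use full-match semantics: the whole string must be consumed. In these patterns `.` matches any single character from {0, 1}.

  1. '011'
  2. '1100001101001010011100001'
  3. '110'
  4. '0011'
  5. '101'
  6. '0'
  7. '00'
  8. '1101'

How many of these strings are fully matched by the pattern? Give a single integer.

1 → no match
2 → no match
3 → no match
4 → no match
5 → no match
6 → match
7 → match
8 → no match
Total matched: 2

2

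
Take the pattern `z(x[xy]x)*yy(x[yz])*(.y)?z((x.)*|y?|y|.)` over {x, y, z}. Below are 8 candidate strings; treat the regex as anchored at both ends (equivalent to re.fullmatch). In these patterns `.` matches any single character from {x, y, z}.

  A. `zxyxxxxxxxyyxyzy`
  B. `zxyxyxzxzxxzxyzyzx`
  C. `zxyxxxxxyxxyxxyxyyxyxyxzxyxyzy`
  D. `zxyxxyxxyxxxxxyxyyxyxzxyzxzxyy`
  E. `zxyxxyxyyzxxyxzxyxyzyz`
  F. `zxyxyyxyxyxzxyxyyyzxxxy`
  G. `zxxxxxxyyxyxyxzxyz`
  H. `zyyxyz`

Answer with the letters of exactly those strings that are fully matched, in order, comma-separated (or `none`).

A → match
B → no match
C → match
D → no match
E → no match
F → match
G → match
H → match

A, C, F, G, H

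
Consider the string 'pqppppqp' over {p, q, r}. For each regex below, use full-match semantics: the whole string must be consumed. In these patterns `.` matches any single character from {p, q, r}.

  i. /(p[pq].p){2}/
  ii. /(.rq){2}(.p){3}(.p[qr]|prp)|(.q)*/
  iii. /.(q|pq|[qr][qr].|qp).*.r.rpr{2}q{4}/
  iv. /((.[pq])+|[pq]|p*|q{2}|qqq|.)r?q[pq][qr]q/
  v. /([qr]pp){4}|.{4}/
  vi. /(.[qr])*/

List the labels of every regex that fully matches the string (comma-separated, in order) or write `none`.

i → match
ii → no match
iii → no match — must end with 'q'
iv → no match — must end with 'q'
v → no match
vi → no match

i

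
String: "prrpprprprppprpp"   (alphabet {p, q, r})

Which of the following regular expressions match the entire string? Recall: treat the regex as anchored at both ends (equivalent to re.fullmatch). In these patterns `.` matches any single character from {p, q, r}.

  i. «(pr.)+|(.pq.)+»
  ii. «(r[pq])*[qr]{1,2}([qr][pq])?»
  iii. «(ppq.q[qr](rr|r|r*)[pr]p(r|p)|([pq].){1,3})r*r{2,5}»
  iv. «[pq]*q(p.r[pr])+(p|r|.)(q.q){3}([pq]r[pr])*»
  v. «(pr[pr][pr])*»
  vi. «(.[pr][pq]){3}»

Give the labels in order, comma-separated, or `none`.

i → no match
ii → no match
iii → no match — must end with "r"
iv → no match
v → match
vi → no match

v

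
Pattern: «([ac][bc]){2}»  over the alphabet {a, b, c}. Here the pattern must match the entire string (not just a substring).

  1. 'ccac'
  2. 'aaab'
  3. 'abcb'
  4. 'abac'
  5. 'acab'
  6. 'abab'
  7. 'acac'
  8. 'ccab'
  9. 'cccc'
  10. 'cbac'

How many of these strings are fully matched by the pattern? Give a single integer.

9

1. 'ccac' → match
2. 'aaab' → no match
3. 'abcb' → match
4. 'abac' → match
5. 'acab' → match
6. 'abab' → match
7. 'acac' → match
8. 'ccab' → match
9. 'cccc' → match
10. 'cbac' → match
Total matched: 9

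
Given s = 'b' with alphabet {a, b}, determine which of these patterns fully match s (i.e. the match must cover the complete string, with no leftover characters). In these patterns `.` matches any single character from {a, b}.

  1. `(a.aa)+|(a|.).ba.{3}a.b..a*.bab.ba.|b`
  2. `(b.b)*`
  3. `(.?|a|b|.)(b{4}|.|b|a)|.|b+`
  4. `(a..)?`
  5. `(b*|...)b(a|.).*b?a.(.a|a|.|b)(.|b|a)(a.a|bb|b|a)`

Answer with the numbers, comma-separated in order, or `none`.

1 → match
2 → no match
3 → match
4 → no match
5 → no match

1, 3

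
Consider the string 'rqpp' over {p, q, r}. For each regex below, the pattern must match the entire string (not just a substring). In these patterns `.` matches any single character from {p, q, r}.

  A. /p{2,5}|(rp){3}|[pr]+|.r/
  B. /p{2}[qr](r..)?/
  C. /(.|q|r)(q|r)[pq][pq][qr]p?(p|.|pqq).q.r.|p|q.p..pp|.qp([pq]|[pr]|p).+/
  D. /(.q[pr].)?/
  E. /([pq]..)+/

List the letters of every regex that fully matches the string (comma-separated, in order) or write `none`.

A → no match
B → no match — must start with 'p'
C → no match
D → match
E → no match

D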